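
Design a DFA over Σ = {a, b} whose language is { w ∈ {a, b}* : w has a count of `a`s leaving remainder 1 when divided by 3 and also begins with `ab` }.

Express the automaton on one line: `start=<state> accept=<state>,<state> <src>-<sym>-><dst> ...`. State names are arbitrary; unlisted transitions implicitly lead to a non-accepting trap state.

start=q0 accept=q3 q0-a->q1 q0-b->q2 q1-a->q2 q1-b->q3 q2-a->q2 q2-b->q2 q3-a->q4 q3-b->q3 q4-a->q5 q4-b->q4 q5-a->q3 q5-b->q5

Build one automaton per condition and run them in lockstep. The first has 3 states tracking the count of `a`s modulo 3; the second has 4 states tracking whether the input so far still matches the prefix `ab`. A product state is a pair (one from each), accepting exactly when both do. Equivalent product states are then merged.
        a   b  
>  q0   q1  q2 
   q1   q2  q3 
   q2   q2  q2 
 * q3   q4  q3 
   q4   q5  q4 
   q5   q3  q5 
(> = start, * = accepting)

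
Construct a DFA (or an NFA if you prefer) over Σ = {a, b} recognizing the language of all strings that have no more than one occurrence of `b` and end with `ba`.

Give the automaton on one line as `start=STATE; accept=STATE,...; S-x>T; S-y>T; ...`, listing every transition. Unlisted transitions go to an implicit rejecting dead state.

Build one automaton per condition and run them in lockstep. One (3 states) tracks the count of `b`s, saturating at 2; the other (3 states) tracks how much of the suffix `ba` has currently been matched. Each combined state is a pair, one component from each; accept when both components accept.
7 states suffice.
        a   b  
>  q0   q0  q1 
   q1   q2  q3 
 * q2   q4  q3 
   q3   q5  q3 
   q4   q4  q3 
   q5   q6  q3 
   q6   q6  q3 
(> = start, * = accepting)

start=q0; accept=q2; q0-a>q0; q0-b>q1; q1-a>q2; q1-b>q3; q2-a>q4; q2-b>q3; q3-a>q5; q3-b>q3; q4-a>q4; q4-b>q3; q5-a>q6; q5-b>q3; q6-a>q6; q6-b>q3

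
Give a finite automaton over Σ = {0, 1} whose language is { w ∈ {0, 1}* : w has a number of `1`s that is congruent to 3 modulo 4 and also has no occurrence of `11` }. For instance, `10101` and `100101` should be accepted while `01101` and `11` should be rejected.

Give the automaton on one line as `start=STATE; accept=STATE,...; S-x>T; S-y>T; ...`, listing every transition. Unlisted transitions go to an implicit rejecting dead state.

start=S0; accept=S8,S10; S0-0>S0; S0-1>S1; S1-0>S2; S1-1>S3; S2-0>S2; S2-1>S4; S3-0>S3; S3-1>S5; S4-0>S6; S4-1>S5; S5-0>S5; S5-1>S7; S6-0>S6; S6-1>S8; S7-0>S7; S7-1>S9; S8-0>S10; S8-1>S7; S9-0>S9; S9-1>S3; S10-0>S10; S10-1>S11; S11-0>S0; S11-1>S9

Handle the two conditions separately and then intersect. The first has 4 states tracking the count of `1`s modulo 4; the second has 3 states tracking partial matches of the forbidden pattern `11`. A product state is a pair (one from each), accepting exactly when both do.
A 12-state machine:
          0    1  
>  S0     S0   S1 
   S1     S2   S3 
   S2     S2   S4 
   S3     S3   S5 
   S4     S6   S5 
   S5     S5   S7 
   S6     S6   S8 
   S7     S7   S9 
 * S8    S10   S7 
   S9     S9   S3 
 * S10   S10  S11 
   S11    S0   S9 
(> = start, * = accepting)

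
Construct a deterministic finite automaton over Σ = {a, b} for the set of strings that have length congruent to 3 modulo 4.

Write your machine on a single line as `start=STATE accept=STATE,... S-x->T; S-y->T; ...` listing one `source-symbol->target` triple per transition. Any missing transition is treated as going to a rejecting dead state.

Count input length modulo 4: every symbol advances one step around the cycle S0 → S1 → S2 → S3 → S0. Accept at S3.
4 states suffice.
        a   b  
>  S0   S1  S1 
   S1   S2  S2 
   S2   S3  S3 
 * S3   S0  S0 
(> = start, * = accepting)

start=S0; accept=S3; S0-a->S1; S0-b->S1; S1-a->S2; S1-b->S2; S2-a->S3; S2-b->S3; S3-a->S0; S3-b->S0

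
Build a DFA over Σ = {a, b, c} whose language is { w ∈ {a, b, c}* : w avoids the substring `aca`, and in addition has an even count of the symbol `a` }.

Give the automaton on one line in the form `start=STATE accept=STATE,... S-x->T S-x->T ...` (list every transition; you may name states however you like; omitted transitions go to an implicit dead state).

Run two small machines in parallel and take their product. The first has 4 states tracking partial matches of the forbidden pattern `aca`; the second has 2 states tracking the count of `a`s modulo 2. A product state is a pair (one from each), accepting exactly when both do.
        a   b   c  
>* s0   s1  s0  s0 
   s1   s2  s3  s4 
 * s2   s1  s0  s5 
   s3   s2  s3  s3 
   s4   s6  s3  s3 
 * s5   s7  s0  s0 
   s6   s7  s6  s6 
   s7   s6  s7  s7 
(> = start, * = accepting)

start=s0 accept=s0,s2,s5 s0-a->s1 s0-b->s0 s0-c->s0 s1-a->s2 s1-b->s3 s1-c->s4 s2-a->s1 s2-b->s0 s2-c->s5 s3-a->s2 s3-b->s3 s3-c->s3 s4-a->s6 s4-b->s3 s4-c->s3 s5-a->s7 s5-b->s0 s5-c->s0 s6-a->s7 s6-b->s6 s6-c->s6 s7-a->s6 s7-b->s7 s7-c->s7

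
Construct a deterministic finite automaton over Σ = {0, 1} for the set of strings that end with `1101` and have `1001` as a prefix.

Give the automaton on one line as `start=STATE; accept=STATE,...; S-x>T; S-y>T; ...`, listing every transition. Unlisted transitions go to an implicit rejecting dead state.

start=q0; accept=q9; q0-0>q1; q0-1>q2; q1-0>q1; q1-1>q1; q2-0>q3; q2-1>q1; q3-0>q4; q3-1>q1; q4-0>q1; q4-1>q5; q5-0>q6; q5-1>q7; q6-0>q6; q6-1>q5; q7-0>q8; q7-1>q7; q8-0>q6; q8-1>q9; q9-0>q6; q9-1>q7

Build one automaton per condition and run them in lockstep. The first has 5 states tracking how much of the suffix `1101` has currently been matched; the second has 6 states tracking whether the input so far still matches the prefix `1001`. A product state is a pair (one from each), accepting exactly when both do. Equivalent product states are then merged.
10 states suffice.
        0   1  
>  q0   q1  q2 
   q1   q1  q1 
   q2   q3  q1 
   q3   q4  q1 
   q4   q1  q5 
   q5   q6  q7 
   q6   q6  q5 
   q7   q8  q7 
   q8   q6  q9 
 * q9   q6  q7 
(> = start, * = accepting)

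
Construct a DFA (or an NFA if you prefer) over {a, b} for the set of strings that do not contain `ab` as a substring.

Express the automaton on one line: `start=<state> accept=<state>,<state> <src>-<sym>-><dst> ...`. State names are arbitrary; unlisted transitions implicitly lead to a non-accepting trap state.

start=q0 accept=q0,q1 q0-a->q1 q0-b->q0 q1-a->q1 q1-b->q2 q2-a->q2 q2-b->q2

Track partial matches of the forbidden pattern `ab`. State q2 is a dead state reached once `ab` has occurred; every other state accepts. q0 means no part of `ab` is currently matched.
A 3-state machine:
        a   b  
>* q0   q1  q0 
 * q1   q1  q2 
   q2   q2  q2 
(> = start, * = accepting)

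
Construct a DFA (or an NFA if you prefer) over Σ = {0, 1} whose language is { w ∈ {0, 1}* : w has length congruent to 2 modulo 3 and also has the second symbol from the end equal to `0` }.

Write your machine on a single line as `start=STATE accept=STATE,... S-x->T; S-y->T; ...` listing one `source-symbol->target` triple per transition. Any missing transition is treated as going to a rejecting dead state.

start=S0; accept=S3; S0-0->S1; S0-1->S2; S1-0->S3; S1-1->S3; S2-0->S4; S2-1->S4; S3-0->S0; S3-1->S0; S4-0->S0; S4-1->S0

Build one automaton per condition and run them in lockstep. One (3 states) tracks the input length modulo 3; the other (7 states) tracks the last 2 symbols read. Each combined state is a pair, one component from each; accept when both components accept. After merging equivalent states the machine shrinks.
With 5 states:
        0   1  
>  S0   S1  S2 
   S1   S3  S3 
   S2   S4  S4 
 * S3   S0  S0 
   S4   S0  S0 
(> = start, * = accepting)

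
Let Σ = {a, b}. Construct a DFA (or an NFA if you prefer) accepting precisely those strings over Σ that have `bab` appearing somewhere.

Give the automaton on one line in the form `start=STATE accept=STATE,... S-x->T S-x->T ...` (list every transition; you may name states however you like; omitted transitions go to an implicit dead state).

States q0..q2 record the length of the longest prefix of `bab` that matches the current input suffix. Reaching q3 means `bab` has been seen, and we stay there forever. Accept from q3.
        a   b  
>  q0   q0  q1 
   q1   q2  q1 
   q2   q0  q3 
 * q3   q3  q3 
(> = start, * = accepting)

start=q0 accept=q3 q0-a->q0 q0-b->q1 q1-a->q2 q1-b->q1 q2-a->q0 q2-b->q3 q3-a->q3 q3-b->q3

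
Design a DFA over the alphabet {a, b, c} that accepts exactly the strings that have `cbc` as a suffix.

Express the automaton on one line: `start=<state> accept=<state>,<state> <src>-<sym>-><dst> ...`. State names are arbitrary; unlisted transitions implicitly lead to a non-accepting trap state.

start=q0 accept=q3 q0-a->q0 q0-b->q0 q0-c->q1 q1-a->q0 q1-b->q2 q1-c->q1 q2-a->q0 q2-b->q0 q2-c->q3 q3-a->q0 q3-b->q2 q3-c->q1

Let each state record the length of the longest suffix of the input read so far that is also a prefix of `cbc`. q1 means the last symbol is `c`; q2 means the last 2 symbols are `cb`; q3 means the last 3 symbols are `cbc`. Accept only at q3, where the string currently ends in `cbc`.
A 4-state machine:
        a   b   c  
>  q0   q0  q0  q1 
   q1   q0  q2  q1 
   q2   q0  q0  q3 
 * q3   q0  q2  q1 
(> = start, * = accepting)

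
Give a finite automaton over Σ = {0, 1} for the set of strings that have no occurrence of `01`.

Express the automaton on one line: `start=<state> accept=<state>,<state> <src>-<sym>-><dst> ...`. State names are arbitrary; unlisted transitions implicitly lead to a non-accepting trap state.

This is the complement of 'contains `01`'. Use the same substring-matching states — q0 through q2 holding how much of `01` has just been matched — but flip the accepting set: everything except the trap q2 accepts.
3 states suffice.
        0   1  
>* q0   q1  q0 
 * q1   q1  q2 
   q2   q2  q2 
(> = start, * = accepting)

start=q0 accept=q0,q1 q0-0->q1 q0-1->q0 q1-0->q1 q1-1->q2 q2-0->q2 q2-1->q2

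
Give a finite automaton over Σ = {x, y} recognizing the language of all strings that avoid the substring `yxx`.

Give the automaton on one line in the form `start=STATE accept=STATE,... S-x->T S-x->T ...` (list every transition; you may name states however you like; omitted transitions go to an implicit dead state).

Track partial matches of the forbidden pattern `yxx`. State q3 is a dead state reached once `yxx` has occurred; every other state accepts. q0 means no part of `yxx` is currently matched.
With 4 states:
        x   y  
>* q0   q0  q1 
 * q1   q2  q1 
 * q2   q3  q1 
   q3   q3  q3 
(> = start, * = accepting)

start=q0 accept=q0,q1,q2 q0-x->q0 q0-y->q1 q1-x->q2 q1-y->q1 q2-x->q3 q2-y->q1 q3-x->q3 q3-y->q3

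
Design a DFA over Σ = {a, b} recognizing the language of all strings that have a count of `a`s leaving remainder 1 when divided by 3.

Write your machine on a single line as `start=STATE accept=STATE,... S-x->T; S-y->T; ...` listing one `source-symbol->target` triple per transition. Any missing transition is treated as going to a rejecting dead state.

The only thing that matters is how many `a`s have appeared, reduced mod 3. Use one state per residue: S0 for 0, …, S2 for 2. Reading `a` moves to the next residue; anything else stays put. S1 is accepting.
3 states suffice.
        a   b  
>  S0   S1  S0 
 * S1   S2  S1 
   S2   S0  S2 
(> = start, * = accepting)

start=S0; accept=S1; S0-a->S1; S0-b->S0; S1-a->S2; S1-b->S1; S2-a->S0; S2-b->S2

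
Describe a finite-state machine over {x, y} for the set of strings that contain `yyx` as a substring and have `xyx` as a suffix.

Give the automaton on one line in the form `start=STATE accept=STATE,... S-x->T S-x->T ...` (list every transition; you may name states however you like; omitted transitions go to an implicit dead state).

start=S0 accept=S8 S0-x->S1 S0-y->S2 S1-x->S1 S1-y->S3 S2-x->S1 S2-y->S4 S3-x->S5 S3-y->S4 S4-x->S6 S4-y->S4 S5-x->S1 S5-y->S3 S6-x->S6 S6-y->S7 S7-x->S8 S7-y->S9 S8-x->S6 S8-y->S7 S9-x->S6 S9-y->S9

Run two small machines in parallel and take their product. The first has 4 states tracking whether and how much of `yyx` has been seen; the second has 4 states tracking how much of the suffix `xyx` has currently been matched. A product state is a pair (one from each), accepting exactly when both do.
        x   y  
>  S0   S1  S2 
   S1   S1  S3 
   S2   S1  S4 
   S3   S5  S4 
   S4   S6  S4 
   S5   S1  S3 
   S6   S6  S7 
   S7   S8  S9 
 * S8   S6  S7 
   S9   S6  S9 
(> = start, * = accepting)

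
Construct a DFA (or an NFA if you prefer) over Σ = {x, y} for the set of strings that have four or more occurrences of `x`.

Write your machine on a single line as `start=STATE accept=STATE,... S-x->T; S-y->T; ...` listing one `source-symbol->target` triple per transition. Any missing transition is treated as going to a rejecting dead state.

Count `x`s, saturating at 5: states S0 through S4 mean 0 through 4 `x`s seen; S5 means more than 4. Each `x` increments (capped at S5); other symbols loop. Accept from {S4, S5}.
With 6 states:
        x   y  
>  S0   S1  S0 
   S1   S2  S1 
   S2   S3  S2 
   S3   S4  S3 
 * S4   S5  S4 
 * S5   S5  S5 
(> = start, * = accepting)

start=S0; accept=S4,S5; S0-x->S1; S0-y->S0; S1-x->S2; S1-y->S1; S2-x->S3; S2-y->S2; S3-x->S4; S3-y->S3; S4-x->S5; S4-y->S4; S5-x->S5; S5-y->S5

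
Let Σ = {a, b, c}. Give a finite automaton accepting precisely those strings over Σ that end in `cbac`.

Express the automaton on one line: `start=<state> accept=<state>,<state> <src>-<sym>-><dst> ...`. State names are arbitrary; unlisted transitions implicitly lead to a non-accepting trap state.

Let each state record the length of the longest suffix of the input read so far that is also a prefix of `cbac`. s1 means the last symbol is `c`; s2 means the last 2 symbols are `cb`; s3 means the last 3 symbols are `cba`; s4 means the last 4 symbols are `cbac`. Accept only at s4, where the string currently ends in `cbac`.
With 5 states:
        a   b   c  
>  s0   s0  s0  s1 
   s1   s0  s2  s1 
   s2   s3  s0  s1 
   s3   s0  s0  s4 
 * s4   s0  s2  s1 
(> = start, * = accepting)

start=s0 accept=s4 s0-a->s0 s0-b->s0 s0-c->s1 s1-a->s0 s1-b->s2 s1-c->s1 s2-a->s3 s2-b->s0 s2-c->s1 s3-a->s0 s3-b->s0 s3-c->s4 s4-a->s0 s4-b->s2 s4-c->s1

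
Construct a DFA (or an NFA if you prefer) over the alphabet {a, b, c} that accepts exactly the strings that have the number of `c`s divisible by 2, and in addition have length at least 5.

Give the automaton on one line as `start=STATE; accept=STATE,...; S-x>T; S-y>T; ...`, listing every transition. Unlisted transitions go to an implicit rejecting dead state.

Build one automaton per condition and run them in lockstep. The first has 2 states tracking the count of `c`s modulo 2; the second has 7 states tracking the input length, saturating at 6. A product state is a pair (one from each), accepting exactly when both do.
With 13 states:
          a    b    c  
>  S0     S1   S1   S2 
   S1     S3   S3   S4 
   S2     S4   S4   S3 
   S3     S5   S5   S6 
   S4     S6   S6   S5 
   S5     S7   S7   S8 
   S6     S8   S8   S7 
   S7     S9   S9  S10 
   S8    S10  S10   S9 
 * S9    S11  S11  S12 
   S10   S12  S12  S11 
 * S11   S11  S11  S12 
   S12   S12  S12  S11 
(> = start, * = accepting)

start=S0; accept=S9,S11; S0-a>S1; S0-b>S1; S0-c>S2; S1-a>S3; S1-b>S3; S1-c>S4; S2-a>S4; S2-b>S4; S2-c>S3; S3-a>S5; S3-b>S5; S3-c>S6; S4-a>S6; S4-b>S6; S4-c>S5; S5-a>S7; S5-b>S7; S5-c>S8; S6-a>S8; S6-b>S8; S6-c>S7; S7-a>S9; S7-b>S9; S7-c>S10; S8-a>S10; S8-b>S10; S8-c>S9; S9-a>S11; S9-b>S11; S9-c>S12; S10-a>S12; S10-b>S12; S10-c>S11; S11-a>S11; S11-b>S11; S11-c>S12; S12-a>S12; S12-b>S12; S12-c>S11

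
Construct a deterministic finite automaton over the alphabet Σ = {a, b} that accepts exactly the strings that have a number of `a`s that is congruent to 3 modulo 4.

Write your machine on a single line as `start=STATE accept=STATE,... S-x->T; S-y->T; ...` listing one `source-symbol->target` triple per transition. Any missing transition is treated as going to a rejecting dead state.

start=s0; accept=s3; s0-a->s1; s0-b->s0; s1-a->s2; s1-b->s1; s2-a->s3; s2-b->s2; s3-a->s0; s3-b->s3

Keep the running count of `a`s modulo 4: each `a` advances along the cycle s0 → s1 → s2 → s3 → s0 while other symbols loop. Accept at s3.
A 4-state machine:
        a   b  
>  s0   s1  s0 
   s1   s2  s1 
   s2   s3  s2 
 * s3   s0  s3 
(> = start, * = accepting)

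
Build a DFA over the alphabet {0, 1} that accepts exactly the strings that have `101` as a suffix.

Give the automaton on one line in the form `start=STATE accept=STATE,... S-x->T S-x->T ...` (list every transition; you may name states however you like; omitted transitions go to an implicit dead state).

Let each state record the length of the longest suffix of the input read so far that is also a prefix of `101`. q1 means the last symbol is `1`; q2 means the last 2 symbols are `10`; q3 means the last 3 symbols are `101`. Accept only at q3, where the string currently ends in `101`.
With 4 states:
        0   1  
>  q0   q0  q1 
   q1   q2  q1 
   q2   q0  q3 
 * q3   q2  q1 
(> = start, * = accepting)

start=q0 accept=q3 q0-0->q0 q0-1->q1 q1-0->q2 q1-1->q1 q2-0->q0 q2-1->q3 q3-0->q2 q3-1->q1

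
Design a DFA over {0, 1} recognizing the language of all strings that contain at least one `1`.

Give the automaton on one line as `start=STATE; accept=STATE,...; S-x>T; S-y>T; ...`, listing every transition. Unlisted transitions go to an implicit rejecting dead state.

start=S0; accept=S1,S2; S0-0>S0; S0-1>S1; S1-0>S1; S1-1>S2; S2-0>S2; S2-1>S2

Count `1`s, saturating at 2: state S0 means no `1` yet, S1 means one `1` seen, S2 means more than one. Each `1` increments (capped at S2); other symbols loop. Accept from {S1, S2}.
3 states suffice.
        0   1  
>  S0   S0  S1 
 * S1   S1  S2 
 * S2   S2  S2 
(> = start, * = accepting)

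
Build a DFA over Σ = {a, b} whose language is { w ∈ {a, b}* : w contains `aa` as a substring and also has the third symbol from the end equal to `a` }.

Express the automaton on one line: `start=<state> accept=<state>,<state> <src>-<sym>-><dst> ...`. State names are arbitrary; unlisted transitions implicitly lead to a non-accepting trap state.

start=q0 accept=q7,q8,q15,q16 q0-a->q1 q0-b->q2 q1-a->q3 q1-b->q4 q2-a->q5 q2-b->q6 q3-a->q7 q3-b->q8 q4-a->q9 q4-b->q10 q5-a->q11 q5-b->q12 q6-a->q13 q6-b->q14 q7-a->q7 q7-b->q8 q8-a->q15 q8-b->q16 q9-a->q11 q9-b->q12 q10-a->q13 q10-b->q14 q11-a->q7 q11-b->q8 q12-a->q9 q12-b->q10 q13-a->q11 q13-b->q12 q14-a->q13 q14-b->q14 q15-a->q11 q15-b->q17 q16-a->q18 q16-b->q19 q17-a->q15 q17-b->q16 q18-a->q11 q18-b->q17 q19-a->q18 q19-b->q19

Handle the two conditions separately and then intersect. One (3 states) tracks whether and how much of `aa` has been seen; the other (15 states) tracks the last 3 symbols read. Each combined state is a pair, one component from each; accept when both components accept.
20 states suffice.
          a    b  
>  q0     q1   q2 
   q1     q3   q4 
   q2     q5   q6 
   q3     q7   q8 
   q4     q9  q10 
   q5    q11  q12 
   q6    q13  q14 
 * q7     q7   q8 
 * q8    q15  q16 
   q9    q11  q12 
   q10   q13  q14 
   q11    q7   q8 
   q12    q9  q10 
   q13   q11  q12 
   q14   q13  q14 
 * q15   q11  q17 
 * q16   q18  q19 
   q17   q15  q16 
   q18   q11  q17 
   q19   q18  q19 
(> = start, * = accepting)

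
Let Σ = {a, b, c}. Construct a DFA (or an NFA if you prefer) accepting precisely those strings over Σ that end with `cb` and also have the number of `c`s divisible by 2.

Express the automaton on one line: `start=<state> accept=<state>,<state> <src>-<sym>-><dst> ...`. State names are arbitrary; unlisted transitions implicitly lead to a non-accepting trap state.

start=S0 accept=S3 S0-a->S0 S0-b->S0 S0-c->S1 S1-a->S1 S1-b->S1 S1-c->S2 S2-a->S0 S2-b->S3 S2-c->S1 S3-a->S0 S3-b->S0 S3-c->S1

Run two small machines in parallel and take their product. One (3 states) tracks how much of the suffix `cb` has currently been matched; the other (2 states) tracks the count of `c`s modulo 2. Each combined state is a pair, one component from each; accept when both components accept. Minimizing collapses redundant product states.
        a   b   c  
>  S0   S0  S0  S1 
   S1   S1  S1  S2 
   S2   S0  S3  S1 
 * S3   S0  S0  S1 
(> = start, * = accepting)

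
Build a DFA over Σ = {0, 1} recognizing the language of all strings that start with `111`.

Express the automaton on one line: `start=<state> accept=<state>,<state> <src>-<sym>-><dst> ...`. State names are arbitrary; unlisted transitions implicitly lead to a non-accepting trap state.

Walk along `111` while the input agrees: from q0 take `1` to q1, and so on. Any deviation drops to the rejecting sink q4. Once q3 is reached the prefix is confirmed and every continuation is accepted.
With 5 states:
        0   1  
>  q0   q4  q1 
   q1   q4  q2 
   q2   q4  q3 
 * q3   q3  q3 
   q4   q4  q4 
(> = start, * = accepting)

start=q0 accept=q3 q0-0->q4 q0-1->q1 q1-0->q4 q1-1->q2 q2-0->q4 q2-1->q3 q3-0->q3 q3-1->q3 q4-0->q4 q4-1->q4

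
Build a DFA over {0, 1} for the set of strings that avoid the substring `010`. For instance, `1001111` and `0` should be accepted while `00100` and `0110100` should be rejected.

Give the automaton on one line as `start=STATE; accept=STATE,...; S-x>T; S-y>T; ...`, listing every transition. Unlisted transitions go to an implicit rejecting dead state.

This is the complement of 'contains `010`'. Use the same substring-matching states — q0 through q3 holding how much of `010` has just been matched — but flip the accepting set: everything except the trap q3 accepts.
4 states suffice.
        0   1  
>* q0   q1  q0 
 * q1   q1  q2 
 * q2   q3  q0 
   q3   q3  q3 
(> = start, * = accepting)

start=q0; accept=q0,q1,q2; q0-0>q1; q0-1>q0; q1-0>q1; q1-1>q2; q2-0>q3; q2-1>q0; q3-0>q3; q3-1>q3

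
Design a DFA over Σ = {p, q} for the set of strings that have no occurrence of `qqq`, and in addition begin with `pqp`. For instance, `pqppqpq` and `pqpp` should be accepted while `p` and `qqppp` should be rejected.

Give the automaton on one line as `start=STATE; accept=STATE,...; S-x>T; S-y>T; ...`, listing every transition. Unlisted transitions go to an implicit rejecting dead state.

Build one automaton per condition and run them in lockstep. One (4 states) tracks partial matches of the forbidden pattern `qqq`; the other (5 states) tracks whether the input so far still matches the prefix `pqp`. Each combined state is a pair, one component from each; accept when both components accept. Equivalent product states are then merged.
       p  q 
>  A   B  C 
   B   C  D 
   C   C  C 
   D   E  C 
 * E   E  F 
 * F   E  G 
 * G   E  C 
(> = start, * = accepting)

start=A; accept=E,F,G; A-p>B; A-q>C; B-p>C; B-q>D; C-p>C; C-q>C; D-p>E; D-q>C; E-p>E; E-q>F; F-p>E; F-q>G; G-p>E; G-q>C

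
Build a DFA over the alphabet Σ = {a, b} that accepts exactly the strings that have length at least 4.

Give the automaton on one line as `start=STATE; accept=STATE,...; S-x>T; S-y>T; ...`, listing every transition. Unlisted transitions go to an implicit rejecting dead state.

start=s0; accept=s4,s5; s0-a>s1; s0-b>s1; s1-a>s2; s1-b>s2; s2-a>s3; s2-b>s3; s3-a>s4; s3-b>s4; s4-a>s5; s4-b>s5; s5-a>s5; s5-b>s5

We only need to distinguish lengths 0, 1, …, 4, and '>4'. Chain s0 → s1 → s2 → s3 → s4 → s5 on every symbol, with s5 looping. Accepting states: {s4, s5}.
6 states suffice.
        a   b  
>  s0   s1  s1 
   s1   s2  s2 
   s2   s3  s3 
   s3   s4  s4 
 * s4   s5  s5 
 * s5   s5  s5 
(> = start, * = accepting)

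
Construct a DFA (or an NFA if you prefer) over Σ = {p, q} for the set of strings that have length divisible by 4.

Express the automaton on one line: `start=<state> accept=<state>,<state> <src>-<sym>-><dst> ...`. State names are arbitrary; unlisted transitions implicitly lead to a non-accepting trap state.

Only the length mod 4 matters, so use a 4-cycle: from any state, every input symbol moves to the next state, wrapping S3 back to S0. Mark S0 accepting.
With 4 states:
        p   q  
>* S0   S1  S1 
   S1   S2  S2 
   S2   S3  S3 
   S3   S0  S0 
(> = start, * = accepting)

start=S0 accept=S0 S0-p->S1 S0-q->S1 S1-p->S2 S1-q->S2 S2-p->S3 S2-q->S3 S3-p->S0 S3-q->S0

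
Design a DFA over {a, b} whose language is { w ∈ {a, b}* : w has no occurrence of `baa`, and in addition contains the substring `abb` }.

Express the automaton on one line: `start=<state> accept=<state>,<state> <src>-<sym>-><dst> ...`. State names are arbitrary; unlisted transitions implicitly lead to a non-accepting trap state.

start=s0 accept=s5,s7 s0-a->s1 s0-b->s2 s1-a->s1 s1-b->s3 s2-a->s4 s2-b->s2 s3-a->s4 s3-b->s5 s4-a->s6 s4-b->s3 s5-a->s7 s5-b->s5 s6-a->s6 s6-b->s8 s7-a->s9 s7-b->s5 s8-a->s6 s8-b->s9 s9-a->s9 s9-b->s9

Run two small machines in parallel and take their product. The first has 4 states tracking partial matches of the forbidden pattern `baa`; the second has 4 states tracking whether and how much of `abb` has been seen. A product state is a pair (one from each), accepting exactly when both do.
With 10 states:
        a   b  
>  s0   s1  s2 
   s1   s1  s3 
   s2   s4  s2 
   s3   s4  s5 
   s4   s6  s3 
 * s5   s7  s5 
   s6   s6  s8 
 * s7   s9  s5 
   s8   s6  s9 
   s9   s9  s9 
(> = start, * = accepting)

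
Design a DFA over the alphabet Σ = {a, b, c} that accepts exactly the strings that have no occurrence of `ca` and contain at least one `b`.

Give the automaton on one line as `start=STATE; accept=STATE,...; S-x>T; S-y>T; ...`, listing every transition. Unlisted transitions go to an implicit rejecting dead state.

start=q0; accept=q1,q3; q0-a>q0; q0-b>q1; q0-c>q2; q1-a>q1; q1-b>q1; q1-c>q3; q2-a>q4; q2-b>q1; q2-c>q2; q3-a>q4; q3-b>q1; q3-c>q3; q4-a>q4; q4-b>q4; q4-c>q4

Handle the two conditions separately and then intersect. The first has 3 states tracking partial matches of the forbidden pattern `ca`; the second has 3 states tracking the count of `b`s, saturating at 2. A product state is a pair (one from each), accepting exactly when both do. Equivalent product states are then merged.
A 5-state machine:
        a   b   c  
>  q0   q0  q1  q2 
 * q1   q1  q1  q3 
   q2   q4  q1  q2 
 * q3   q4  q1  q3 
   q4   q4  q4  q4 
(> = start, * = accepting)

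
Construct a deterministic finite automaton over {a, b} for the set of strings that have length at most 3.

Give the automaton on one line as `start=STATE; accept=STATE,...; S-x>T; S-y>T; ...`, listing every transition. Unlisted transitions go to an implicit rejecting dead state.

Count input length up to 4: every symbol moves from s0 toward s4, which means 'more than 3' and absorbs. Accept from {s0, s1, s2, s3}.
A 5-state machine:
        a   b  
>* s0   s1  s1 
 * s1   s2  s2 
 * s2   s3  s3 
 * s3   s4  s4 
   s4   s4  s4 
(> = start, * = accepting)

start=s0; accept=s0,s1,s2,s3; s0-a>s1; s0-b>s1; s1-a>s2; s1-b>s2; s2-a>s3; s2-b>s3; s3-a>s4; s3-b>s4; s4-a>s4; s4-b>s4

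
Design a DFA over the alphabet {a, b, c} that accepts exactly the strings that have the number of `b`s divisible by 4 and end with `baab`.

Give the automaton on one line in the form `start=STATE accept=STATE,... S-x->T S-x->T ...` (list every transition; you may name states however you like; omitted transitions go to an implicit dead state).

Run two small machines in parallel and take their product. One (4 states) tracks the count of `b`s modulo 4; the other (5 states) tracks how much of the suffix `baab` has currently been matched. Each combined state is a pair, one component from each; accept when both components accept. Equivalent product states are then merged.
With 8 states:
        a   b   c  
>  q0   q0  q1  q0 
   q1   q1  q2  q1 
   q2   q2  q3  q2 
   q3   q4  q0  q5 
   q4   q6  q0  q5 
   q5   q5  q0  q5 
   q6   q5  q7  q5 
 * q7   q0  q1  q0 
(> = start, * = accepting)

start=q0 accept=q7 q0-a->q0 q0-b->q1 q0-c->q0 q1-a->q1 q1-b->q2 q1-c->q1 q2-a->q2 q2-b->q3 q2-c->q2 q3-a->q4 q3-b->q0 q3-c->q5 q4-a->q6 q4-b->q0 q4-c->q5 q5-a->q5 q5-b->q0 q5-c->q5 q6-a->q5 q6-b->q7 q6-c->q5 q7-a->q0 q7-b->q1 q7-c->q0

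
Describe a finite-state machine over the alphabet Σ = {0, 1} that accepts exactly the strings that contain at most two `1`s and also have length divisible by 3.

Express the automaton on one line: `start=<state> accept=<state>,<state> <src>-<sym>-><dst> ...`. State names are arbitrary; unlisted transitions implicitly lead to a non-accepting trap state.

Handle the two conditions separately and then intersect. The first has 4 states tracking the count of `1`s, saturating at 3; the second has 3 states tracking the input length modulo 3. A product state is a pair (one from each), accepting exactly when both do. After merging equivalent states the machine shrinks.
A 10-state machine:
       0  1 
>* A   B  C 
   B   D  E 
   C   E  F 
   D   A  G 
   E   G  H 
   F   H  I 
 * G   C  J 
 * H   J  I 
   I   I  I 
   J   F  I 
(> = start, * = accepting)

start=A accept=A,G,H A-0->B A-1->C B-0->D B-1->E C-0->E C-1->F D-0->A D-1->G E-0->G E-1->H F-0->H F-1->I G-0->C G-1->J H-0->J H-1->I I-0->I I-1->I J-0->F J-1->I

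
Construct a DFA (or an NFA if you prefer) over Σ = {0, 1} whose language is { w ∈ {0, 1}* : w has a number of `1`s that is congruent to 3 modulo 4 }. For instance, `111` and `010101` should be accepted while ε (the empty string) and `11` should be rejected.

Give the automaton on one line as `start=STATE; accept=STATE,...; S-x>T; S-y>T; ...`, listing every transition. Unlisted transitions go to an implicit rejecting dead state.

start=A; accept=D; A-0>A; A-1>B; B-0>B; B-1>C; C-0>C; C-1>D; D-0>D; D-1>A

The only thing that matters is how many `1`s have appeared, reduced mod 4. Use one state per residue: A for 0, …, D for 3. Reading `1` moves to the next residue; anything else stays put. D is accepting.
A 4-state machine:
       0  1 
>  A   A  B 
   B   B  C 
   C   C  D 
 * D   D  A 
(> = start, * = accepting)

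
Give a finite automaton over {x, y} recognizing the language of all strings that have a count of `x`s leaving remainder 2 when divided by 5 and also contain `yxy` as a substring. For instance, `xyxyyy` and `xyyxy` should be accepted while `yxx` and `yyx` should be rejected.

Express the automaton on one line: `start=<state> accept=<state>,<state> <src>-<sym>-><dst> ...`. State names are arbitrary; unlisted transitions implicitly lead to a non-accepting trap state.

Run two small machines in parallel and take their product. The first has 5 states tracking the count of `x`s modulo 5; the second has 4 states tracking whether and how much of `yxy` has been seen. A product state is a pair (one from each), accepting exactly when both do.
20 states suffice.
          x    y  
>  q0     q1   q2 
   q1     q3   q4 
   q2     q5   q2 
   q3     q6   q7 
   q4     q8   q4 
   q5     q3   q9 
   q6    q10  q11 
   q7    q12   q7 
   q8     q6  q13 
   q9    q13   q9 
   q10    q0  q14 
   q11   q15  q11 
   q12   q10  q16 
 * q13   q16  q13 
   q14   q17  q14 
   q15    q0  q18 
   q16   q18  q16 
   q17    q1  q19 
   q18   q19  q18 
   q19    q9  q19 
(> = start, * = accepting)

start=q0 accept=q13 q0-x->q1 q0-y->q2 q1-x->q3 q1-y->q4 q2-x->q5 q2-y->q2 q3-x->q6 q3-y->q7 q4-x->q8 q4-y->q4 q5-x->q3 q5-y->q9 q6-x->q10 q6-y->q11 q7-x->q12 q7-y->q7 q8-x->q6 q8-y->q13 q9-x->q13 q9-y->q9 q10-x->q0 q10-y->q14 q11-x->q15 q11-y->q11 q12-x->q10 q12-y->q16 q13-x->q16 q13-y->q13 q14-x->q17 q14-y->q14 q15-x->q0 q15-y->q18 q16-x->q18 q16-y->q16 q17-x->q1 q17-y->q19 q18-x->q19 q18-y->q18 q19-x->q9 q19-y->q19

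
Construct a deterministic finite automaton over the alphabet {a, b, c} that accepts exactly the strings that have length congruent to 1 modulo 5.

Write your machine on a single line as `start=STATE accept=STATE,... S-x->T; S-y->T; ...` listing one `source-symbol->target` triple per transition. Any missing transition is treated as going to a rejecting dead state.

start=q0; accept=q1; q0-a->q1; q0-b->q1; q0-c->q1; q1-a->q2; q1-b->q2; q1-c->q2; q2-a->q3; q2-b->q3; q2-c->q3; q3-a->q4; q3-b->q4; q3-c->q4; q4-a->q0; q4-b->q0; q4-c->q0

Count input length modulo 5: every symbol advances one step around the cycle q0 → q1 → q2 → q3 → q4 → q0. Accept at q1.
A 5-state machine:
        a   b   c  
>  q0   q1  q1  q1 
 * q1   q2  q2  q2 
   q2   q3  q3  q3 
   q3   q4  q4  q4 
   q4   q0  q0  q0 
(> = start, * = accepting)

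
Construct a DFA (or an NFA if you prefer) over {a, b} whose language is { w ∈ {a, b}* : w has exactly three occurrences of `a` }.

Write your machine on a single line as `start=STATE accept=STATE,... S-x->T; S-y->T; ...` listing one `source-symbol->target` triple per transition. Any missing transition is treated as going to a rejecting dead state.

Only the number of `a`s matters, and only up to 4. Make a chain q0 → q1 → q2 → q3 → q4 advanced by each `a` (with q4 absorbing); every other symbol self-loops. The accepting set is {q3}.
With 5 states:
        a   b  
>  q0   q1  q0 
   q1   q2  q1 
   q2   q3  q2 
 * q3   q4  q3 
   q4   q4  q4 
(> = start, * = accepting)

start=q0; accept=q3; q0-a->q1; q0-b->q0; q1-a->q2; q1-b->q1; q2-a->q3; q2-b->q2; q3-a->q4; q3-b->q3; q4-a->q4; q4-b->q4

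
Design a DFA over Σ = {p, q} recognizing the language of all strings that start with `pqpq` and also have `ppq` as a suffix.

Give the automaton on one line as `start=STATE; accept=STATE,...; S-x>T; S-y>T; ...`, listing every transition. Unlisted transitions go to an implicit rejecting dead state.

Run two small machines in parallel and take their product. One (6 states) tracks whether the input so far still matches the prefix `pqpq`; the other (4 states) tracks how much of the suffix `ppq` has currently been matched. Each combined state is a pair, one component from each; accept when both components accept. Minimizing collapses redundant product states.
       p  q 
>  A   B  C 
   B   C  D 
   C   C  C 
   D   E  C 
   E   C  F 
   F   G  F 
   G   H  F 
   H   H  I 
 * I   G  F 
(> = start, * = accepting)

start=A; accept=I; A-p>B; A-q>C; B-p>C; B-q>D; C-p>C; C-q>C; D-p>E; D-q>C; E-p>C; E-q>F; F-p>G; F-q>F; G-p>H; G-q>F; H-p>H; H-q>I; I-p>G; I-q>F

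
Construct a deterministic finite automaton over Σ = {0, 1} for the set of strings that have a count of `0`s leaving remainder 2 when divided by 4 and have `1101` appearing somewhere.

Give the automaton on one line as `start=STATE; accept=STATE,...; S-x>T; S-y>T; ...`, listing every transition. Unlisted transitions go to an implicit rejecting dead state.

Build one automaton per condition and run them in lockstep. One (4 states) tracks the count of `0`s modulo 4; the other (5 states) tracks whether and how much of `1101` has been seen. Each combined state is a pair, one component from each; accept when both components accept.
20 states suffice.
          0    1  
>  s0     s1   s2 
   s1     s3   s4 
   s2     s1   s5 
   s3     s6   s7 
   s4     s3   s8 
   s5     s9   s5 
   s6     s0  s10 
   s7     s6  s11 
   s8    s12   s8 
   s9     s3  s13 
   s10    s0  s14 
   s11   s15  s11 
   s12    s6  s16 
   s13   s16  s13 
   s14   s17  s14 
   s15    s0  s18 
 * s16   s18  s16 
   s17    s1  s19 
   s18   s19  s18 
   s19   s13  s19 
(> = start, * = accepting)

start=s0; accept=s16; s0-0>s1; s0-1>s2; s1-0>s3; s1-1>s4; s2-0>s1; s2-1>s5; s3-0>s6; s3-1>s7; s4-0>s3; s4-1>s8; s5-0>s9; s5-1>s5; s6-0>s0; s6-1>s10; s7-0>s6; s7-1>s11; s8-0>s12; s8-1>s8; s9-0>s3; s9-1>s13; s10-0>s0; s10-1>s14; s11-0>s15; s11-1>s11; s12-0>s6; s12-1>s16; s13-0>s16; s13-1>s13; s14-0>s17; s14-1>s14; s15-0>s0; s15-1>s18; s16-0>s18; s16-1>s16; s17-0>s1; s17-1>s19; s18-0>s19; s18-1>s18; s19-0>s13; s19-1>s19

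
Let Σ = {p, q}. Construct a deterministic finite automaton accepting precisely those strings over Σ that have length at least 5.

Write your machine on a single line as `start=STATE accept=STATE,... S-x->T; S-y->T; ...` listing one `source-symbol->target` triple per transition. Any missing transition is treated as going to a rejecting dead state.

start=A; accept=F,G; A-p->B; A-q->B; B-p->C; B-q->C; C-p->D; C-q->D; D-p->E; D-q->E; E-p->F; E-q->F; F-p->G; F-q->G; G-p->G; G-q->G

We only need to distinguish lengths 0, 1, …, 5, and '>5'. Chain A → B → C → D → E → F → G on every symbol, with G looping. Accepting states: {F, G}.
A 7-state machine:
       p  q 
>  A   B  B 
   B   C  C 
   C   D  D 
   D   E  E 
   E   F  F 
 * F   G  G 
 * G   G  G 
(> = start, * = accepting)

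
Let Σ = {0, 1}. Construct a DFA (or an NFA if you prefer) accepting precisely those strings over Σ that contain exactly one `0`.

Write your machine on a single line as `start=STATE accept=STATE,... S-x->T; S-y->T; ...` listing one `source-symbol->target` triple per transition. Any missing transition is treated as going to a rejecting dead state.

Only the number of `0`s matters, and only up to 2. Make a chain q0 → q1 → q2 advanced by each `0` (with q2 absorbing); every other symbol self-loops. The accepting set is {q1}.
With 3 states:
        0   1  
>  q0   q1  q0 
 * q1   q2  q1 
   q2   q2  q2 
(> = start, * = accepting)

start=q0; accept=q1; q0-0->q1; q0-1->q0; q1-0->q2; q1-1->q1; q2-0->q2; q2-1->q2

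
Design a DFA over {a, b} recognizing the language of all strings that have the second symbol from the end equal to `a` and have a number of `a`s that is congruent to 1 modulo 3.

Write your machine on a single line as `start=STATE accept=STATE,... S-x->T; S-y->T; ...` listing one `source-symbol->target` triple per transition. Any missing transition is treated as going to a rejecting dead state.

Run two small machines in parallel and take their product. The first has 7 states tracking the last 2 symbols read; the second has 3 states tracking the count of `a`s modulo 3. A product state is a pair (one from each), accepting exactly when both do. Minimizing collapses redundant product states.
7 states suffice.
        a   b  
>  q0   q1  q0 
   q1   q2  q3 
   q2   q4  q2 
 * q3   q2  q5 
   q4   q6  q0 
   q5   q2  q5 
 * q6   q2  q3 
(> = start, * = accepting)

start=q0; accept=q3,q6; q0-a->q1; q0-b->q0; q1-a->q2; q1-b->q3; q2-a->q4; q2-b->q2; q3-a->q2; q3-b->q5; q4-a->q6; q4-b->q0; q5-a->q2; q5-b->q5; q6-a->q2; q6-b->q3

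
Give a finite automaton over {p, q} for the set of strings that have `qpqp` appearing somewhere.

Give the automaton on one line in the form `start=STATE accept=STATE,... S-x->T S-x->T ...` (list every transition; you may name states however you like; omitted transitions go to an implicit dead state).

States S0..S3 record the length of the longest prefix of `qpqp` that matches the current input suffix. Reaching S4 means `qpqp` has been seen, and we stay there forever. Accept from S4.
5 states suffice.
        p   q  
>  S0   S0  S1 
   S1   S2  S1 
   S2   S0  S3 
   S3   S4  S1 
 * S4   S4  S4 
(> = start, * = accepting)

start=S0 accept=S4 S0-p->S0 S0-q->S1 S1-p->S2 S1-q->S1 S2-p->S0 S2-q->S3 S3-p->S4 S3-q->S1 S4-p->S4 S4-q->S4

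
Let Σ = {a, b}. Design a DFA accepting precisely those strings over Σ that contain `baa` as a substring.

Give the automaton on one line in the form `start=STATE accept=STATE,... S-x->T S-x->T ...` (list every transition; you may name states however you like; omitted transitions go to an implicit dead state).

Track how much of `baa` has been matched so far: state q0 is no progress, q3 is the absorbing accept state reached once `baa` has occurred. Intermediate states record partial matches; on a mismatch, fall back to the longest reusable overlap.
With 4 states:
        a   b  
>  q0   q0  q1 
   q1   q2  q1 
   q2   q3  q1 
 * q3   q3  q3 
(> = start, * = accepting)

start=q0 accept=q3 q0-a->q0 q0-b->q1 q1-a->q2 q1-b->q1 q2-a->q3 q2-b->q1 q3-a->q3 q3-b->q3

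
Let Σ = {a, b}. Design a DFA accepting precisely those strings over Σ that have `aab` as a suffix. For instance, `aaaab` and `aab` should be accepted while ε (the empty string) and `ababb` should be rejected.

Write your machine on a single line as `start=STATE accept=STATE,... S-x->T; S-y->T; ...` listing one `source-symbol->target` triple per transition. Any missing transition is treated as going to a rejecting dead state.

Let each state record the length of the longest suffix of the input read so far that is also a prefix of `aab`. q1 means the last symbol is `a`; q2 means the last 2 symbols are `aa`; q3 means the last 3 symbols are `aab`. Accept only at q3, where the string currently ends in `aab`.
        a   b  
>  q0   q1  q0 
   q1   q2  q0 
   q2   q2  q3 
 * q3   q1  q0 
(> = start, * = accepting)

start=q0; accept=q3; q0-a->q1; q0-b->q0; q1-a->q2; q1-b->q0; q2-a->q2; q2-b->q3; q3-a->q1; q3-b->q0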